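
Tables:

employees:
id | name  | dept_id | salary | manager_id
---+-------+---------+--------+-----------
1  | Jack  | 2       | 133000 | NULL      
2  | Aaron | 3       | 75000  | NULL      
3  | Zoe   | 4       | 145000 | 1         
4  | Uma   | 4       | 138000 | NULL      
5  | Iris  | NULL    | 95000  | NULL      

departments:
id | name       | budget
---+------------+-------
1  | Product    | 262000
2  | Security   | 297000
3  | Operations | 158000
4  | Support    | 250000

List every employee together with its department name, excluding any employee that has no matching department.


INNER JOIN keeps only employees rows whose dept_id matches an id in departments. Walk through each employee:
  - employee 1 (Jack): dept_id=2 -> matches Security
  - employee 2 (Aaron): dept_id=3 -> matches Operations
  - employee 3 (Zoe): dept_id=4 -> matches Support
  - employee 4 (Uma): dept_id=4 -> matches Support
  - employee 5 (Iris): dept_id=NULL, no match -> dropped
So 1 of 5 rows is dropped.

SQL:
SELECT a.name, b.name AS department
FROM employees a
INNER JOIN departments b ON a.dept_id = b.id

Result:
name  | department
------+-----------
Jack  | Security  
Aaron | Operations
Zoe   | Support   
Uma   | Support   


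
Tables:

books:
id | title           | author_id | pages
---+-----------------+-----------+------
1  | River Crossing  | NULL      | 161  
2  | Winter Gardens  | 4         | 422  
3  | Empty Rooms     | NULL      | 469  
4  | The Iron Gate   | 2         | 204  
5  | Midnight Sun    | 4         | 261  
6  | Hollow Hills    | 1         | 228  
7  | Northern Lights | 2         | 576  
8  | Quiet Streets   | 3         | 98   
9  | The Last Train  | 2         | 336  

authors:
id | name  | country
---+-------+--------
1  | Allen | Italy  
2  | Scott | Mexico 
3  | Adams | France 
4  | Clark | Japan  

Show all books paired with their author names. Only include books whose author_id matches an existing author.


INNER JOIN keeps only books rows whose author_id matches an id in authors. Walk through each book:
  - book 1 (River Crossing): author_id=NULL, no match -> dropped
  - book 2 (Winter Gardens): author_id=4 -> matches Clark
  - book 3 (Empty Rooms): author_id=NULL, no match -> dropped
  - book 4 (The Iron Gate): author_id=2 -> matches Scott
  - book 5 (Midnight Sun): author_id=4 -> matches Clark
  - book 6 (Hollow Hills): author_id=1 -> matches Allen
  - book 7 (Northern Lights): author_id=2 -> matches Scott
  - book 8 (Quiet Streets): author_id=3 -> matches Adams
  - book 9 (The Last Train): author_id=2 -> matches Scott
So 2 of 9 rows are dropped.

SQL:
SELECT a.title, b.name AS author
FROM books a
INNER JOIN authors b ON a.author_id = b.id

Result:
title           | author
----------------+-------
Winter Gardens  | Clark 
The Iron Gate   | Scott 
Midnight Sun    | Clark 
Hollow Hills    | Allen 
Northern Lights | Scott 
Quiet Streets   | Adams 
The Last Train  | Scott 


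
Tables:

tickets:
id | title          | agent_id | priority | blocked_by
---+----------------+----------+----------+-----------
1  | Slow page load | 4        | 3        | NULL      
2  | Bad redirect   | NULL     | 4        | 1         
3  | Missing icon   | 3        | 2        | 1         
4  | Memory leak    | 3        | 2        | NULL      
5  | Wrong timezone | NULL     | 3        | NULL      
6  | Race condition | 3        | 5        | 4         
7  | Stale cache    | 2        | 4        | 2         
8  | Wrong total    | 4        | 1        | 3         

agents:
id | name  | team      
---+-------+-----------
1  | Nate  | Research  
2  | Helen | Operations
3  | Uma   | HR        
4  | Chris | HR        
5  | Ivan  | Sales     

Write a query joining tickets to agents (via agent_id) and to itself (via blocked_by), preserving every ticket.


Two LEFT JOINs from the same base table tickets: one to agents via agent_id, one to tickets itself via blocked_by. Both are LEFT so every ticket is preserved.
Match against agents:
  - ticket 1 (Slow page load): agent_id=4 -> matches Chris
  - ticket 2 (Bad redirect): agent_id=NULL, no match -> kept with NULL
  - ticket 3 (Missing icon): agent_id=3 -> matches Uma
  - ticket 4 (Memory leak): agent_id=3 -> matches Uma
  - ticket 5 (Wrong timezone): agent_id=NULL, no match -> kept with NULL
  - ticket 6 (Race condition): agent_id=3 -> matches Uma
  - ticket 7 (Stale cache): agent_id=2 -> matches Helen
  - ticket 8 (Wrong total): agent_id=4 -> matches Chris
Match against tickets (self):
  - ticket 1 (Slow page load): blocked_by=NULL -> NULL
  - ticket 2 (Bad redirect): blocked_by=1 -> Slow page load
  - ticket 3 (Missing icon): blocked_by=1 -> Slow page load
  - ticket 4 (Memory leak): blocked_by=NULL -> NULL
  - ticket 5 (Wrong timezone): blocked_by=NULL -> NULL
  - ticket 6 (Race condition): blocked_by=4 -> Memory leak
  - ticket 7 (Stale cache): blocked_by=2 -> Bad redirect
  - ticket 8 (Wrong total): blocked_by=3 -> Missing icon

SQL:
SELECT a.title, b.name AS agent, c.title AS blocked_by
FROM tickets a
LEFT JOIN agents b ON a.agent_id = b.id
LEFT JOIN tickets c ON a.blocked_by = c.id

Result:
title          | agent | blocked_by    
---------------+-------+---------------
Slow page load | Chris | NULL          
Bad redirect   | NULL  | Slow page load
Missing icon   | Uma   | Slow page load
Memory leak    | Uma   | NULL          
Wrong timezone | NULL  | NULL          
Race condition | Uma   | Memory leak   
Stale cache    | Helen | Bad redirect  
Wrong total    | Chris | Missing icon  


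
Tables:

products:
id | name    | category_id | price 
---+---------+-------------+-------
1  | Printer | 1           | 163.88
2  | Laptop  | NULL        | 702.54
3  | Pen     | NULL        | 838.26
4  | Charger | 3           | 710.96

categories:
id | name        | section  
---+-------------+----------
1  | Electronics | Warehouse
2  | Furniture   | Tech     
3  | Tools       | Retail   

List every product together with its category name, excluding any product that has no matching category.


INNER JOIN keeps only products rows whose category_id matches an id in categories. Walk through each product:
  - product 1 (Printer): category_id=1 -> matches Electronics
  - product 2 (Laptop): category_id=NULL, no match -> dropped
  - product 3 (Pen): category_id=NULL, no match -> dropped
  - product 4 (Charger): category_id=3 -> matches Tools
So 2 of 4 rows are dropped.

SQL:
SELECT a.name, b.name AS category
FROM products a
INNER JOIN categories b ON a.category_id = b.id

Result:
name    | category   
--------+------------
Printer | Electronics
Charger | Tools      


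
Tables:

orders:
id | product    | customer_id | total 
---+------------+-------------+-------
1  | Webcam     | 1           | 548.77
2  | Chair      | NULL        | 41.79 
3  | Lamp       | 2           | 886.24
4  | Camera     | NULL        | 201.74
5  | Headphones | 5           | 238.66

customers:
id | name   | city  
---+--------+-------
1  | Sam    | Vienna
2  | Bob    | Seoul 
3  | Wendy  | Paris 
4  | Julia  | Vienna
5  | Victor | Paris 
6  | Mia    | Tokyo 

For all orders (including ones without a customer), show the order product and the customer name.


LEFT JOIN keeps every row from orders (the left table); where customer_id has no match in customers, the customer columns become NULL. Walk through each order:
  - order 1 (Webcam): customer_id=1 -> matches Sam
  - order 2 (Chair): customer_id=NULL, no match -> kept with NULL
  - order 3 (Lamp): customer_id=2 -> matches Bob
  - order 4 (Camera): customer_id=NULL, no match -> kept with NULL
  - order 5 (Headphones): customer_id=5 -> matches Victor
All 5 rows appear; 2 have NULL customer.

SQL:
SELECT a.product, b.name AS customer
FROM orders a
LEFT JOIN customers b ON a.customer_id = b.id

Result:
product    | customer
-----------+---------
Webcam     | Sam     
Chair      | NULL    
Lamp       | Bob     
Camera     | NULL    
Headphones | Victor  


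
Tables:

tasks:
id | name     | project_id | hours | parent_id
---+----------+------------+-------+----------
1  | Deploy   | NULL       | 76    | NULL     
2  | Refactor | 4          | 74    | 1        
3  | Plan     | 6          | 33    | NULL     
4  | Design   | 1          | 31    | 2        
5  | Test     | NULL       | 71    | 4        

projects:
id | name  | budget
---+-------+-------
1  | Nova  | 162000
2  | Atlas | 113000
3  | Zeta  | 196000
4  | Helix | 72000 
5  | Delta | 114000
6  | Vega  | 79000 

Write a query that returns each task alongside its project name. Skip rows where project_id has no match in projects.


INNER JOIN keeps only tasks rows whose project_id matches an id in projects. Walk through each task:
  - task 1 (Deploy): project_id=NULL, no match -> dropped
  - task 2 (Refactor): project_id=4 -> matches Helix
  - task 3 (Plan): project_id=6 -> matches Vega
  - task 4 (Design): project_id=1 -> matches Nova
  - task 5 (Test): project_id=NULL, no match -> dropped
So 2 of 5 rows are dropped.

SQL:
SELECT a.name, b.name AS project
FROM tasks a
INNER JOIN projects b ON a.project_id = b.id

Result:
name     | project
---------+--------
Refactor | Helix  
Plan     | Vega   
Design   | Nova   


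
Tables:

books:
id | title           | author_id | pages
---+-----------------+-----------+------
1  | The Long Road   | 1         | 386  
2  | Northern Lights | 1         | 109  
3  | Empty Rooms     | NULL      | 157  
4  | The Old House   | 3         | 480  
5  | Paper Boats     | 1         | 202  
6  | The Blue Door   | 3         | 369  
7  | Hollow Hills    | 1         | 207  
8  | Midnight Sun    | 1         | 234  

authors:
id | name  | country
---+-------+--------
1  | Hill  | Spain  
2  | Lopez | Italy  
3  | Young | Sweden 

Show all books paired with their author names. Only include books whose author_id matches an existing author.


INNER JOIN keeps only books rows whose author_id matches an id in authors. Walk through each book:
  - book 1 (The Long Road): author_id=1 -> matches Hill
  - book 2 (Northern Lights): author_id=1 -> matches Hill
  - book 3 (Empty Rooms): author_id=NULL, no match -> dropped
  - book 4 (The Old House): author_id=3 -> matches Young
  - book 5 (Paper Boats): author_id=1 -> matches Hill
  - book 6 (The Blue Door): author_id=3 -> matches Young
  - book 7 (Hollow Hills): author_id=1 -> matches Hill
  - book 8 (Midnight Sun): author_id=1 -> matches Hill
So 1 of 8 rows is dropped.

SQL:
SELECT a.title, b.name AS author
FROM books a
INNER JOIN authors b ON a.author_id = b.id

Result:
title           | author
----------------+-------
The Long Road   | Hill  
Northern Lights | Hill  
The Old House   | Young 
Paper Boats     | Hill  
The Blue Door   | Young 
Hollow Hills    | Hill  
Midnight Sun    | Hill  


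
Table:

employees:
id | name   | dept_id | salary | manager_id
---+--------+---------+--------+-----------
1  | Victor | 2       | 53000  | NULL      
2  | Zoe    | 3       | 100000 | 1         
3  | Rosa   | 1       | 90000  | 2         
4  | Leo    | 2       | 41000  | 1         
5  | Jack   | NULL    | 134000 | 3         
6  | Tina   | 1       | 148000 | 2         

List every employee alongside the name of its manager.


This is a self-join: employees is joined to a second copy of itself, matching each row's manager_id to another row's id. Use LEFT JOIN so rows with manager_id=NULL are kept.
  - employee 1 (Victor): manager_id=NULL -> NULL
  - employee 2 (Zoe): manager_id=1 -> Victor
  - employee 3 (Rosa): manager_id=2 -> Zoe
  - employee 4 (Leo): manager_id=1 -> Victor
  - employee 5 (Jack): manager_id=3 -> Rosa
  - employee 6 (Tina): manager_id=2 -> Zoe

SQL:
SELECT a.name AS item, b.name AS manager
FROM employees a
LEFT JOIN employees b ON a.manager_id = b.id

Result:
item   | manager
-------+--------
Victor | NULL   
Zoe    | Victor 
Rosa   | Zoe    
Leo    | Victor 
Jack   | Rosa   
Tina   | Zoe    


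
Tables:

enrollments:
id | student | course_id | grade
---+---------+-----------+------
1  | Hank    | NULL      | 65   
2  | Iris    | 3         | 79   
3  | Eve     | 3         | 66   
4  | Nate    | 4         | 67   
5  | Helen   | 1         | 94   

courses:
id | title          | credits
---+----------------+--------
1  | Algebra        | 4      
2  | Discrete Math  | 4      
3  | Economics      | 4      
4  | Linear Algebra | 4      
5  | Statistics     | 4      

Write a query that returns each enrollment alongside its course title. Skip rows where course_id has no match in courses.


INNER JOIN keeps only enrollments rows whose course_id matches an id in courses. Walk through each enrollment:
  - enrollment 1 (Hank): course_id=NULL, no match -> dropped
  - enrollment 2 (Iris): course_id=3 -> matches Economics
  - enrollment 3 (Eve): course_id=3 -> matches Economics
  - enrollment 4 (Nate): course_id=4 -> matches Linear Algebra
  - enrollment 5 (Helen): course_id=1 -> matches Algebra
So 1 of 5 rows is dropped.

SQL:
SELECT a.student, b.title AS course
FROM enrollments a
INNER JOIN courses b ON a.course_id = b.id

Result:
student | course        
--------+---------------
Iris    | Economics     
Eve     | Economics     
Nate    | Linear Algebra
Helen   | Algebra       


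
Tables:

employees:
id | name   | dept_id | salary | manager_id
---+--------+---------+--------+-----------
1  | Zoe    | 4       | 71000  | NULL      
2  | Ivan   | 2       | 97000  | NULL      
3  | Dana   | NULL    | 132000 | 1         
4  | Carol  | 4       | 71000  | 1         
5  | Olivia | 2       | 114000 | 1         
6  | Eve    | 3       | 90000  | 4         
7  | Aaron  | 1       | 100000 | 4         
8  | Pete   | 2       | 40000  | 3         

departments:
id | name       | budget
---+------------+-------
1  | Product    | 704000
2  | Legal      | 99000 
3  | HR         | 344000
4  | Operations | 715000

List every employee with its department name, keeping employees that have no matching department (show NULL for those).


LEFT JOIN keeps every row from employees (the left table); where dept_id has no match in departments, the department columns become NULL. Walk through each employee:
  - employee 1 (Zoe): dept_id=4 -> matches Operations
  - employee 2 (Ivan): dept_id=2 -> matches Legal
  - employee 3 (Dana): dept_id=NULL, no match -> kept with NULL
  - employee 4 (Carol): dept_id=4 -> matches Operations
  - employee 5 (Olivia): dept_id=2 -> matches Legal
  - employee 6 (Eve): dept_id=3 -> matches HR
  - employee 7 (Aaron): dept_id=1 -> matches Product
  - employee 8 (Pete): dept_id=2 -> matches Legal
All 8 rows appear; 1 has NULL department.

SQL:
SELECT a.name, b.name AS department
FROM employees a
LEFT JOIN departments b ON a.dept_id = b.id

Result:
name   | department
-------+-----------
Zoe    | Operations
Ivan   | Legal     
Dana   | NULL      
Carol  | Operations
Olivia | Legal     
Eve    | HR        
Aaron  | Product   
Pete   | Legal     


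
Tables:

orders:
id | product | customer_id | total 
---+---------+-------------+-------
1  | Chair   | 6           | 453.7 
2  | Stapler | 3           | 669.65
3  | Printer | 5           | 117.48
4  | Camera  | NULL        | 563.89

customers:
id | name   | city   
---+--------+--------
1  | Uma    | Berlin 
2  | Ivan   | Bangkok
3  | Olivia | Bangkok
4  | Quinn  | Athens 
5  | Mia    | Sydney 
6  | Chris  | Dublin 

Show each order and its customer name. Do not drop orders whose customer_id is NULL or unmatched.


LEFT JOIN keeps every row from orders (the left table); where customer_id has no match in customers, the customer columns become NULL. Walk through each order:
  - order 1 (Chair): customer_id=6 -> matches Chris
  - order 2 (Stapler): customer_id=3 -> matches Olivia
  - order 3 (Printer): customer_id=5 -> matches Mia
  - order 4 (Camera): customer_id=NULL, no match -> kept with NULL
All 4 rows appear; 1 has NULL customer.

SQL:
SELECT a.product, b.name AS customer
FROM orders a
LEFT JOIN customers b ON a.customer_id = b.id

Result:
product | customer
--------+---------
Chair   | Chris   
Stapler | Olivia  
Printer | Mia     
Camera  | NULL    


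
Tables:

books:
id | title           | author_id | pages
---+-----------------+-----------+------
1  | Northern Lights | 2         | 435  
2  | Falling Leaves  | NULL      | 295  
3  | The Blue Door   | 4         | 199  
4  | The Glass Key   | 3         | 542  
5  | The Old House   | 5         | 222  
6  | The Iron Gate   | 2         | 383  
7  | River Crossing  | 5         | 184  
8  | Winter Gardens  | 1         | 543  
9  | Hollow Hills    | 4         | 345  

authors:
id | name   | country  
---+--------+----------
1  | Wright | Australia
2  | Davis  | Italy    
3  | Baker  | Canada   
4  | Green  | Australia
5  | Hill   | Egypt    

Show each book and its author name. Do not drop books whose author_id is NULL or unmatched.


LEFT JOIN keeps every row from books (the left table); where author_id has no match in authors, the author columns become NULL. Walk through each book:
  - book 1 (Northern Lights): author_id=2 -> matches Davis
  - book 2 (Falling Leaves): author_id=NULL, no match -> kept with NULL
  - book 3 (The Blue Door): author_id=4 -> matches Green
  - book 4 (The Glass Key): author_id=3 -> matches Baker
  - book 5 (The Old House): author_id=5 -> matches Hill
  - book 6 (The Iron Gate): author_id=2 -> matches Davis
  - book 7 (River Crossing): author_id=5 -> matches Hill
  - book 8 (Winter Gardens): author_id=1 -> matches Wright
  - book 9 (Hollow Hills): author_id=4 -> matches Green
All 9 rows appear; 1 has NULL author.

SQL:
SELECT a.title, b.name AS author
FROM books a
LEFT JOIN authors b ON a.author_id = b.id

Result:
title           | author
----------------+-------
Northern Lights | Davis 
Falling Leaves  | NULL  
The Blue Door   | Green 
The Glass Key   | Baker 
The Old House   | Hill  
The Iron Gate   | Davis 
River Crossing  | Hill  
Winter Gardens  | Wright
Hollow Hills    | Green 


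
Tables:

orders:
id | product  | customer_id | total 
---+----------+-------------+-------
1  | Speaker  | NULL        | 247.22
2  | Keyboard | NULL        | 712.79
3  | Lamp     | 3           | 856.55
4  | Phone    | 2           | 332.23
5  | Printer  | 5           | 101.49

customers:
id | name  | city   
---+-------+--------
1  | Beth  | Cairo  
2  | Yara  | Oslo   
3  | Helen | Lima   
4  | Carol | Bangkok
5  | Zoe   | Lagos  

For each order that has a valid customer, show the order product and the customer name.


INNER JOIN keeps only orders rows whose customer_id matches an id in customers. Walk through each order:
  - order 1 (Speaker): customer_id=NULL, no match -> dropped
  - order 2 (Keyboard): customer_id=NULL, no match -> dropped
  - order 3 (Lamp): customer_id=3 -> matches Helen
  - order 4 (Phone): customer_id=2 -> matches Yara
  - order 5 (Printer): customer_id=5 -> matches Zoe
So 2 of 5 rows are dropped.

SQL:
SELECT a.product, b.name AS customer
FROM orders a
INNER JOIN customers b ON a.customer_id = b.id

Result:
product | customer
--------+---------
Lamp    | Helen   
Phone   | Yara    
Printer | Zoe     


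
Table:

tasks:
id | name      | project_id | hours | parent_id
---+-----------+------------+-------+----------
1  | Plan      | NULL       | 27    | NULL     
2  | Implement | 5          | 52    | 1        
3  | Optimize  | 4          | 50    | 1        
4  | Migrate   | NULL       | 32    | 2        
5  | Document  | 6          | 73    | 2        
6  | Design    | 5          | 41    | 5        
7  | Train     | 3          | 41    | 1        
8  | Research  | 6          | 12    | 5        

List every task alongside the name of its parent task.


This is a self-join: tasks is joined to a second copy of itself, matching each row's parent_id to another row's id. Use LEFT JOIN so rows with parent_id=NULL are kept.
  - task 1 (Plan): parent_id=NULL -> NULL
  - task 2 (Implement): parent_id=1 -> Plan
  - task 3 (Optimize): parent_id=1 -> Plan
  - task 4 (Migrate): parent_id=2 -> Implement
  - task 5 (Document): parent_id=2 -> Implement
  - task 6 (Design): parent_id=5 -> Document
  - task 7 (Train): parent_id=1 -> Plan
  - task 8 (Research): parent_id=5 -> Document

SQL:
SELECT a.name AS item, b.name AS parent
FROM tasks a
LEFT JOIN tasks b ON a.parent_id = b.id

Result:
item      | parent   
----------+----------
Plan      | NULL     
Implement | Plan     
Optimize  | Plan     
Migrate   | Implement
Document  | Implement
Design    | Document 
Train     | Plan     
Research  | Document 


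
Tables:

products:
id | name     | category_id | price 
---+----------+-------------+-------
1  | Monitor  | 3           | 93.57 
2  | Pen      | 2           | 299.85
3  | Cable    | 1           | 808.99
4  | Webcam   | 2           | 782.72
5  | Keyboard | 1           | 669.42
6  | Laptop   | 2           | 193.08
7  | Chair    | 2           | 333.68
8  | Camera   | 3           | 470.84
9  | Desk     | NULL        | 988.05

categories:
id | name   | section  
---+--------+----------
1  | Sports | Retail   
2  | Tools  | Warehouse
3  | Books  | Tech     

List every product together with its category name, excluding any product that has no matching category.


INNER JOIN keeps only products rows whose category_id matches an id in categories. Walk through each product:
  - product 1 (Monitor): category_id=3 -> matches Books
  - product 2 (Pen): category_id=2 -> matches Tools
  - product 3 (Cable): category_id=1 -> matches Sports
  - product 4 (Webcam): category_id=2 -> matches Tools
  - product 5 (Keyboard): category_id=1 -> matches Sports
  - product 6 (Laptop): category_id=2 -> matches Tools
  - product 7 (Chair): category_id=2 -> matches Tools
  - product 8 (Camera): category_id=3 -> matches Books
  - product 9 (Desk): category_id=NULL, no match -> dropped
So 1 of 9 rows is dropped.

SQL:
SELECT a.name, b.name AS category
FROM products a
INNER JOIN categories b ON a.category_id = b.id

Result:
name     | category
---------+---------
Monitor  | Books   
Pen      | Tools   
Cable    | Sports  
Webcam   | Tools   
Keyboard | Sports  
Laptop   | Tools   
Chair    | Tools   
Camera   | Books   


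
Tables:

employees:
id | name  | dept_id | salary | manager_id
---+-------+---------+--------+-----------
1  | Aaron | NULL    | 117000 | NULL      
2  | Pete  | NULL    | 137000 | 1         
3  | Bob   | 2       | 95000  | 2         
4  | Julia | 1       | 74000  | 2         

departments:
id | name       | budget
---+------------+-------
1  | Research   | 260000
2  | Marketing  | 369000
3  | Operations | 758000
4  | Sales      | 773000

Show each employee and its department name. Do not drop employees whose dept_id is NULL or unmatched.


LEFT JOIN keeps every row from employees (the left table); where dept_id has no match in departments, the department columns become NULL. Walk through each employee:
  - employee 1 (Aaron): dept_id=NULL, no match -> kept with NULL
  - employee 2 (Pete): dept_id=NULL, no match -> kept with NULL
  - employee 3 (Bob): dept_id=2 -> matches Marketing
  - employee 4 (Julia): dept_id=1 -> matches Research
All 4 rows appear; 2 have NULL department.

SQL:
SELECT a.name, b.name AS department
FROM employees a
LEFT JOIN departments b ON a.dept_id = b.id

Result:
name  | department
------+-----------
Aaron | NULL      
Pete  | NULL      
Bob   | Marketing 
Julia | Research  


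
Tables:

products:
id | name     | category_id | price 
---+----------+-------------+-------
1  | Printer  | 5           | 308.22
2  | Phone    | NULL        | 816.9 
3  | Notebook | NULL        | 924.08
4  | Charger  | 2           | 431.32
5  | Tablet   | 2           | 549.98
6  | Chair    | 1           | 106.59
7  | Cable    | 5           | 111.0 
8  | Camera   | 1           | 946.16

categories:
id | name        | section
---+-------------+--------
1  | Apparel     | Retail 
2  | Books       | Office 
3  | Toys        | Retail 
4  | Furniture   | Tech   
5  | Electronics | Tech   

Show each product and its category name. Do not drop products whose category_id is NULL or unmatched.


LEFT JOIN keeps every row from products (the left table); where category_id has no match in categories, the category columns become NULL. Walk through each product:
  - product 1 (Printer): category_id=5 -> matches Electronics
  - product 2 (Phone): category_id=NULL, no match -> kept with NULL
  - product 3 (Notebook): category_id=NULL, no match -> kept with NULL
  - product 4 (Charger): category_id=2 -> matches Books
  - product 5 (Tablet): category_id=2 -> matches Books
  - product 6 (Chair): category_id=1 -> matches Apparel
  - product 7 (Cable): category_id=5 -> matches Electronics
  - product 8 (Camera): category_id=1 -> matches Apparel
All 8 rows appear; 2 have NULL category.

SQL:
SELECT a.name, b.name AS category
FROM products a
LEFT JOIN categories b ON a.category_id = b.id

Result:
name     | category   
---------+------------
Printer  | Electronics
Phone    | NULL       
Notebook | NULL       
Charger  | Books      
Tablet   | Books      
Chair    | Apparel    
Cable    | Electronics
Camera   | Apparel    


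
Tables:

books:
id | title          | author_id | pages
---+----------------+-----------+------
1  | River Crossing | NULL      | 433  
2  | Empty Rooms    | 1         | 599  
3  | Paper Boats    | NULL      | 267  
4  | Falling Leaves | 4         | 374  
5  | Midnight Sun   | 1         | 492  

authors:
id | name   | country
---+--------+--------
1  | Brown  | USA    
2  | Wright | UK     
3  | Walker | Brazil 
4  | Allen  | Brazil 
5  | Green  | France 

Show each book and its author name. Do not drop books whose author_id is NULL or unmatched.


LEFT JOIN keeps every row from books (the left table); where author_id has no match in authors, the author columns become NULL. Walk through each book:
  - book 1 (River Crossing): author_id=NULL, no match -> kept with NULL
  - book 2 (Empty Rooms): author_id=1 -> matches Brown
  - book 3 (Paper Boats): author_id=NULL, no match -> kept with NULL
  - book 4 (Falling Leaves): author_id=4 -> matches Allen
  - book 5 (Midnight Sun): author_id=1 -> matches Brown
All 5 rows appear; 2 have NULL author.

SQL:
SELECT a.title, b.name AS author
FROM books a
LEFT JOIN authors b ON a.author_id = b.id

Result:
title          | author
---------------+-------
River Crossing | NULL  
Empty Rooms    | Brown 
Paper Boats    | NULL  
Falling Leaves | Allen 
Midnight Sun   | Brown 


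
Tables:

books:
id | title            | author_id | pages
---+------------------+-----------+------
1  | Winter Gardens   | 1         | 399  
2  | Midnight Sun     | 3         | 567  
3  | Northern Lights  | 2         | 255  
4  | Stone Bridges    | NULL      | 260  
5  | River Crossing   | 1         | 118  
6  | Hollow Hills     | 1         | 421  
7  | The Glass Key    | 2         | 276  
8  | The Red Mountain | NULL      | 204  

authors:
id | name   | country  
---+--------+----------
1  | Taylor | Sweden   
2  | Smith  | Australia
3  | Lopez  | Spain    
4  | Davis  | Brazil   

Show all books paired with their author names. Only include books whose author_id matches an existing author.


INNER JOIN keeps only books rows whose author_id matches an id in authors. Walk through each book:
  - book 1 (Winter Gardens): author_id=1 -> matches Taylor
  - book 2 (Midnight Sun): author_id=3 -> matches Lopez
  - book 3 (Northern Lights): author_id=2 -> matches Smith
  - book 4 (Stone Bridges): author_id=NULL, no match -> dropped
  - book 5 (River Crossing): author_id=1 -> matches Taylor
  - book 6 (Hollow Hills): author_id=1 -> matches Taylor
  - book 7 (The Glass Key): author_id=2 -> matches Smith
  - book 8 (The Red Mountain): author_id=NULL, no match -> dropped
So 2 of 8 rows are dropped.

SQL:
SELECT a.title, b.name AS author
FROM books a
INNER JOIN authors b ON a.author_id = b.id

Result:
title           | author
----------------+-------
Winter Gardens  | Taylor
Midnight Sun    | Lopez 
Northern Lights | Smith 
River Crossing  | Taylor
Hollow Hills    | Taylor
The Glass Key   | Smith 


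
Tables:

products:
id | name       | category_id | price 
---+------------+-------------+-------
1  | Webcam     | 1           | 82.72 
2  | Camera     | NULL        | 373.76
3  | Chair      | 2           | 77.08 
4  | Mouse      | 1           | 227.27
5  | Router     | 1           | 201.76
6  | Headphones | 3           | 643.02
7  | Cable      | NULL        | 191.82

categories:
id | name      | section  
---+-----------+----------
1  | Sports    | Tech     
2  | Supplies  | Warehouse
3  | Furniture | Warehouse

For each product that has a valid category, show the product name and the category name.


INNER JOIN keeps only products rows whose category_id matches an id in categories. Walk through each product:
  - product 1 (Webcam): category_id=1 -> matches Sports
  - product 2 (Camera): category_id=NULL, no match -> dropped
  - product 3 (Chair): category_id=2 -> matches Supplies
  - product 4 (Mouse): category_id=1 -> matches Sports
  - product 5 (Router): category_id=1 -> matches Sports
  - product 6 (Headphones): category_id=3 -> matches Furniture
  - product 7 (Cable): category_id=NULL, no match -> dropped
So 2 of 7 rows are dropped.

SQL:
SELECT a.name, b.name AS category
FROM products a
INNER JOIN categories b ON a.category_id = b.id

Result:
name       | category 
-----------+----------
Webcam     | Sports   
Chair      | Supplies 
Mouse      | Sports   
Router     | Sports   
Headphones | Furniture


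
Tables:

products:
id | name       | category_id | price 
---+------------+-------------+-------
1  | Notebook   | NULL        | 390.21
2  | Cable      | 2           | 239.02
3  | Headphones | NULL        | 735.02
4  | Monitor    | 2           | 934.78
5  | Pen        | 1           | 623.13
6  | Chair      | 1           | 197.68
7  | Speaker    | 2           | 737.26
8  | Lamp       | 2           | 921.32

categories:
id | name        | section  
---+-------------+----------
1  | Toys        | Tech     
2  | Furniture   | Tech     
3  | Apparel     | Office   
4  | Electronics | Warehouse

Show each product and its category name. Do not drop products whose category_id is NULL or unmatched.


LEFT JOIN keeps every row from products (the left table); where category_id has no match in categories, the category columns become NULL. Walk through each product:
  - product 1 (Notebook): category_id=NULL, no match -> kept with NULL
  - product 2 (Cable): category_id=2 -> matches Furniture
  - product 3 (Headphones): category_id=NULL, no match -> kept with NULL
  - product 4 (Monitor): category_id=2 -> matches Furniture
  - product 5 (Pen): category_id=1 -> matches Toys
  - product 6 (Chair): category_id=1 -> matches Toys
  - product 7 (Speaker): category_id=2 -> matches Furniture
  - product 8 (Lamp): category_id=2 -> matches Furniture
All 8 rows appear; 2 have NULL category.

SQL:
SELECT a.name, b.name AS category
FROM products a
LEFT JOIN categories b ON a.category_id = b.id

Result:
name       | category 
-----------+----------
Notebook   | NULL     
Cable      | Furniture
Headphones | NULL     
Monitor    | Furniture
Pen        | Toys     
Chair      | Toys     
Speaker    | Furniture
Lamp       | Furniture


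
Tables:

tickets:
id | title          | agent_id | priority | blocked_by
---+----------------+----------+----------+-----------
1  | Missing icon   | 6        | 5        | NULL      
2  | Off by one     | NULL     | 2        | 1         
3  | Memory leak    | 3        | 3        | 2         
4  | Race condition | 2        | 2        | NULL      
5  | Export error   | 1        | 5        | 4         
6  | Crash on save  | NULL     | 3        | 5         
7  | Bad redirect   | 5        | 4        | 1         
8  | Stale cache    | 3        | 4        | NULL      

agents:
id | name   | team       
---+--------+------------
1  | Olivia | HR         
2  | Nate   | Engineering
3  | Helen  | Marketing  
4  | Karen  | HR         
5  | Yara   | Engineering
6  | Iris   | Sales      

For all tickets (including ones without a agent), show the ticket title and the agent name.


LEFT JOIN keeps every row from tickets (the left table); where agent_id has no match in agents, the agent columns become NULL. Walk through each ticket:
  - ticket 1 (Missing icon): agent_id=6 -> matches Iris
  - ticket 2 (Off by one): agent_id=NULL, no match -> kept with NULL
  - ticket 3 (Memory leak): agent_id=3 -> matches Helen
  - ticket 4 (Race condition): agent_id=2 -> matches Nate
  - ticket 5 (Export error): agent_id=1 -> matches Olivia
  - ticket 6 (Crash on save): agent_id=NULL, no match -> kept with NULL
  - ticket 7 (Bad redirect): agent_id=5 -> matches Yara
  - ticket 8 (Stale cache): agent_id=3 -> matches Helen
All 8 rows appear; 2 have NULL agent.

SQL:
SELECT a.title, b.name AS agent
FROM tickets a
LEFT JOIN agents b ON a.agent_id = b.id

Result:
title          | agent 
---------------+-------
Missing icon   | Iris  
Off by one     | NULL  
Memory leak    | Helen 
Race condition | Nate  
Export error   | Olivia
Crash on save  | NULL  
Bad redirect   | Yara  
Stale cache    | Helen 


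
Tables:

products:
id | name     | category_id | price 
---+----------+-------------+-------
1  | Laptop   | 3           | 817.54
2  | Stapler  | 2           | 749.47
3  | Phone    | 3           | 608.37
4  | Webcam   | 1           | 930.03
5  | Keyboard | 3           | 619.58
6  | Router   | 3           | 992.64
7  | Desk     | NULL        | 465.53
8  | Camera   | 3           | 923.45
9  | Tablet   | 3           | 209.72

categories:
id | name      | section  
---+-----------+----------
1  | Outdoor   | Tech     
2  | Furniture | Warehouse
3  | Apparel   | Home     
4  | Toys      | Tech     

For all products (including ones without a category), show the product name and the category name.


LEFT JOIN keeps every row from products (the left table); where category_id has no match in categories, the category columns become NULL. Walk through each product:
  - product 1 (Laptop): category_id=3 -> matches Apparel
  - product 2 (Stapler): category_id=2 -> matches Furniture
  - product 3 (Phone): category_id=3 -> matches Apparel
  - product 4 (Webcam): category_id=1 -> matches Outdoor
  - product 5 (Keyboard): category_id=3 -> matches Apparel
  - product 6 (Router): category_id=3 -> matches Apparel
  - product 7 (Desk): category_id=NULL, no match -> kept with NULL
  - product 8 (Camera): category_id=3 -> matches Apparel
  - product 9 (Tablet): category_id=3 -> matches Apparel
All 9 rows appear; 1 has NULL category.

SQL:
SELECT a.name, b.name AS category
FROM products a
LEFT JOIN categories b ON a.category_id = b.id

Result:
name     | category 
---------+----------
Laptop   | Apparel  
Stapler  | Furniture
Phone    | Apparel  
Webcam   | Outdoor  
Keyboard | Apparel  
Router   | Apparel  
Desk     | NULL     
Camera   | Apparel  
Tablet   | Apparel  


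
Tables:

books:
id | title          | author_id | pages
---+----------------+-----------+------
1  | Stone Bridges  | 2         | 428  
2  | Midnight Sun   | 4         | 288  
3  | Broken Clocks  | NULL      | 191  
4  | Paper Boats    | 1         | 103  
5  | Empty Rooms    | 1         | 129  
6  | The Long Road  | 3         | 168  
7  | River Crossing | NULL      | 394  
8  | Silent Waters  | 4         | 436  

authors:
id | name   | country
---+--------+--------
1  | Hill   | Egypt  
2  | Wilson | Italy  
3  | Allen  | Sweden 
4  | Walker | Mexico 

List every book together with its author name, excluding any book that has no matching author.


INNER JOIN keeps only books rows whose author_id matches an id in authors. Walk through each book:
  - book 1 (Stone Bridges): author_id=2 -> matches Wilson
  - book 2 (Midnight Sun): author_id=4 -> matches Walker
  - book 3 (Broken Clocks): author_id=NULL, no match -> dropped
  - book 4 (Paper Boats): author_id=1 -> matches Hill
  - book 5 (Empty Rooms): author_id=1 -> matches Hill
  - book 6 (The Long Road): author_id=3 -> matches Allen
  - book 7 (River Crossing): author_id=NULL, no match -> dropped
  - book 8 (Silent Waters): author_id=4 -> matches Walker
So 2 of 8 rows are dropped.

SQL:
SELECT a.title, b.name AS author
FROM books a
INNER JOIN authors b ON a.author_id = b.id

Result:
title         | author
--------------+-------
Stone Bridges | Wilson
Midnight Sun  | Walker
Paper Boats   | Hill  
Empty Rooms   | Hill  
The Long Road | Allen 
Silent Waters | Walker


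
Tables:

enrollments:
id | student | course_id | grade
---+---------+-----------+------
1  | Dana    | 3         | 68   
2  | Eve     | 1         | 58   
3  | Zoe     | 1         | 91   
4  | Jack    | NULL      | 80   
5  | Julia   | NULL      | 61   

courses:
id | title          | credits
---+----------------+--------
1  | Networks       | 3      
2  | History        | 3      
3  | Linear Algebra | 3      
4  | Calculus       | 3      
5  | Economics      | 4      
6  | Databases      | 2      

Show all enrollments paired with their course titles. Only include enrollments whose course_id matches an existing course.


INNER JOIN keeps only enrollments rows whose course_id matches an id in courses. Walk through each enrollment:
  - enrollment 1 (Dana): course_id=3 -> matches Linear Algebra
  - enrollment 2 (Eve): course_id=1 -> matches Networks
  - enrollment 3 (Zoe): course_id=1 -> matches Networks
  - enrollment 4 (Jack): course_id=NULL, no match -> dropped
  - enrollment 5 (Julia): course_id=NULL, no match -> dropped
So 2 of 5 rows are dropped.

SQL:
SELECT a.student, b.title AS course
FROM enrollments a
INNER JOIN courses b ON a.course_id = b.id

Result:
student | course        
--------+---------------
Dana    | Linear Algebra
Eve     | Networks      
Zoe     | Networks      


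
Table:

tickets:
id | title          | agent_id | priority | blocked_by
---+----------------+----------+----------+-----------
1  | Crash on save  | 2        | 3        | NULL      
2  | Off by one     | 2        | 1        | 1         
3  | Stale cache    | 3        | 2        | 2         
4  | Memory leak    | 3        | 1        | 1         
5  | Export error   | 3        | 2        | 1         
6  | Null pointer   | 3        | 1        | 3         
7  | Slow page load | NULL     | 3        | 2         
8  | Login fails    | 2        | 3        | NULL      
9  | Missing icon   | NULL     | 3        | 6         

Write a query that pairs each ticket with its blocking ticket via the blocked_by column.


This is a self-join: tickets is joined to a second copy of itself, matching each row's blocked_by to another row's id. Use LEFT JOIN so rows with blocked_by=NULL are kept.
  - ticket 1 (Crash on save): blocked_by=NULL -> NULL
  - ticket 2 (Off by one): blocked_by=1 -> Crash on save
  - ticket 3 (Stale cache): blocked_by=2 -> Off by one
  - ticket 4 (Memory leak): blocked_by=1 -> Crash on save
  - ticket 5 (Export error): blocked_by=1 -> Crash on save
  - ticket 6 (Null pointer): blocked_by=3 -> Stale cache
  - ticket 7 (Slow page load): blocked_by=2 -> Off by one
  - ticket 8 (Login fails): blocked_by=NULL -> NULL
  - ticket 9 (Missing icon): blocked_by=6 -> Null pointer

SQL:
SELECT a.title AS item, b.title AS blocked_by
FROM tickets a
LEFT JOIN tickets b ON a.blocked_by = b.id

Result:
item           | blocked_by   
---------------+--------------
Crash on save  | NULL         
Off by one     | Crash on save
Stale cache    | Off by one   
Memory leak    | Crash on save
Export error   | Crash on save
Null pointer   | Stale cache  
Slow page load | Off by one   
Login fails    | NULL         
Missing icon   | Null pointer 


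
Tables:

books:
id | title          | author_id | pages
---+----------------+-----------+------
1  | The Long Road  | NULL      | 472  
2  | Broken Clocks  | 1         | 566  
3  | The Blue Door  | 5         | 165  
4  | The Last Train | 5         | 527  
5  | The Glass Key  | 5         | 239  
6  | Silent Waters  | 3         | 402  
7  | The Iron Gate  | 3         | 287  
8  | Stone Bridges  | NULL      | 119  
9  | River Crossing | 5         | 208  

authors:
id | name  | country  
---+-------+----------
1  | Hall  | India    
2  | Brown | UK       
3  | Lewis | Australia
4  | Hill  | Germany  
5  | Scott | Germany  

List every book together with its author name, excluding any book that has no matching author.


INNER JOIN keeps only books rows whose author_id matches an id in authors. Walk through each book:
  - book 1 (The Long Road): author_id=NULL, no match -> dropped
  - book 2 (Broken Clocks): author_id=1 -> matches Hall
  - book 3 (The Blue Door): author_id=5 -> matches Scott
  - book 4 (The Last Train): author_id=5 -> matches Scott
  - book 5 (The Glass Key): author_id=5 -> matches Scott
  - book 6 (Silent Waters): author_id=3 -> matches Lewis
  - book 7 (The Iron Gate): author_id=3 -> matches Lewis
  - book 8 (Stone Bridges): author_id=NULL, no match -> dropped
  - book 9 (River Crossing): author_id=5 -> matches Scott
So 2 of 9 rows are dropped.

SQL:
SELECT a.title, b.name AS author
FROM books a
INNER JOIN authors b ON a.author_id = b.id

Result:
title          | author
---------------+-------
Broken Clocks  | Hall  
The Blue Door  | Scott 
The Last Train | Scott 
The Glass Key  | Scott 
Silent Waters  | Lewis 
The Iron Gate  | Lewis 
River Crossing | Scott 
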